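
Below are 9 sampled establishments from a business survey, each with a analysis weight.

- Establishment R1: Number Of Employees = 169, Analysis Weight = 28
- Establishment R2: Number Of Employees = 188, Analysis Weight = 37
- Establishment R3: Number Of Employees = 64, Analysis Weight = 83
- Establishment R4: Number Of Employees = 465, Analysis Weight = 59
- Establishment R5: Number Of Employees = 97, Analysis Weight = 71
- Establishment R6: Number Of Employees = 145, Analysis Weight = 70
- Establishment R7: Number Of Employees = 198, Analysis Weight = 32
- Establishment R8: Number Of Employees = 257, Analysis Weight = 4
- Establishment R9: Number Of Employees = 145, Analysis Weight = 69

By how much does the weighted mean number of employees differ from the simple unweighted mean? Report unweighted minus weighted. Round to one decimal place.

18.0

Unweighted sum = 169 + 188 + 64 + 465 + 97 + 145 + 198 + 257 + 145 = 1728
Unweighted mean = 1728 / 9 = 192
Weighted sum = 169×28 + 188×37 + 64×83 + 465×59 + 97×71 + 145×70 + 198×32 + 257×4 + 145×69
  = 78841
Sum of weights = 28 + 37 + 83 + 59 + 71 + 70 + 32 + 4 + 69 = 453
Weighted mean = 78841 / 453 = 174.04194
Difference (unweighted minus weighted) = 17.958057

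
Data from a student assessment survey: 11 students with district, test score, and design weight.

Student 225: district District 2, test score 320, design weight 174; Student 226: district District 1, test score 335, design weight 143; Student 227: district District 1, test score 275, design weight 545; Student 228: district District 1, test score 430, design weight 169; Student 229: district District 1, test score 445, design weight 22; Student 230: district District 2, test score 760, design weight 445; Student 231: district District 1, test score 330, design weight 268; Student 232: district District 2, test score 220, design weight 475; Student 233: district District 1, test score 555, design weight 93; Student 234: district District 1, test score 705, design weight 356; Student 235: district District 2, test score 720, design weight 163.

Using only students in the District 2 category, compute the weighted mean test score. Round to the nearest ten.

490

District 2 rows: 225, 230, 232, 235
Weighted sum = 320×174 + 760×445 + 220×475 + 720×163
  = 615740
Sum of weights = 174 + 445 + 475 + 163 = 1257
Weighted mean = 615740 / 1257 = 489.84885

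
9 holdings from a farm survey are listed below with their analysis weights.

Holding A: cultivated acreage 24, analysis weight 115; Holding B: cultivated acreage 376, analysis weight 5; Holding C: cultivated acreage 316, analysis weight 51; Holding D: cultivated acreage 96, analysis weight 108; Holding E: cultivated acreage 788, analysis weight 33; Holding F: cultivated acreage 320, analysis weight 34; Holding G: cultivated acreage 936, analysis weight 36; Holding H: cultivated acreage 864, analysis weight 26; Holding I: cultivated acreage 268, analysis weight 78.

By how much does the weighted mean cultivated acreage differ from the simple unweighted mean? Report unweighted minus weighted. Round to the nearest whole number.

Unweighted sum = 3988
Unweighted mean = 3988 / 9 = 443.11111
Weighted sum = 145072
Sum of weights = 486
Weighted mean = 145072 / 486 = 298.50206
Difference (unweighted minus weighted) = 144.60905

145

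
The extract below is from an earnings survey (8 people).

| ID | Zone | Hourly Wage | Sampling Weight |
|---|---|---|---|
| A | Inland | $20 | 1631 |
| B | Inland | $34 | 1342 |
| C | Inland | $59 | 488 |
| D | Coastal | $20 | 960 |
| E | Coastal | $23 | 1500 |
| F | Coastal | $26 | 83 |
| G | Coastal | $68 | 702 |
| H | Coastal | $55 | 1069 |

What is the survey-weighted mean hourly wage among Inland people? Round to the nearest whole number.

31

Inland rows: A, B, C
Weighted sum = 107040
Sum of weights = 1631 + 1342 + 488 = 3461
Weighted mean = 107040 / 3461 = 30.927478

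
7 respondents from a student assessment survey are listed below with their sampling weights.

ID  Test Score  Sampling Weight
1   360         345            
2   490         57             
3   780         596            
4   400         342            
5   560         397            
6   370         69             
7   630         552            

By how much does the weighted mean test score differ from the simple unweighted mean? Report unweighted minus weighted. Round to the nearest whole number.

-59

Unweighted sum = 360 + 490 + 780 + 400 + 560 + 370 + 630 = 3590
Unweighted mean = 3590 / 7 = 512.85714
Weighted sum = 360×345 + 490×57 + 780×596 + 400×342 + 560×397 + 370×69 + 630×552
  = 124200 + 27930 + 464880 + 136800 + 222320 + 25530 + 347760 = 1349420
Sum of weights = 345 + 57 + 596 + 342 + 397 + 69 + 552 = 2358
Weighted mean = 1349420 / 2358 = 572.27311
Difference (unweighted minus weighted) = -59.41597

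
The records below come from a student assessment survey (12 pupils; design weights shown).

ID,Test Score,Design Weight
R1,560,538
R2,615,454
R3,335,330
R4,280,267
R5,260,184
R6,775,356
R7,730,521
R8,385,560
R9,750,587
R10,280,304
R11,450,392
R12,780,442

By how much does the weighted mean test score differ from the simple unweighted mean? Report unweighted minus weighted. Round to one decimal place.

Unweighted sum = 560 + 615 + 335 + 280 + 260 + 775 + 730 + 385 + 750 + 280 + 450 + 780 = 6200
Unweighted mean = 6200 / 12 = 516.66667
Weighted sum = 560×538 + 615×454 + 335×330 + 280×267 + 260×184 + 775×356 + 730×521 + 385×560 + 750×587 + 280×304 + 450×392 + 780×442
  = 301280 + 279210 + 110550 + 74760 + 47840 + 275900 + 380330 + 215600 + 440250 + 85120 + 176400 + 344760 = 2732000
Sum of weights = 538 + 454 + 330 + 267 + 184 + 356 + 521 + 560 + 587 + 304 + 392 + 442 = 4935
Weighted mean = 2732000 / 4935 = 553.59676
Difference (unweighted minus weighted) = -36.930091

-36.9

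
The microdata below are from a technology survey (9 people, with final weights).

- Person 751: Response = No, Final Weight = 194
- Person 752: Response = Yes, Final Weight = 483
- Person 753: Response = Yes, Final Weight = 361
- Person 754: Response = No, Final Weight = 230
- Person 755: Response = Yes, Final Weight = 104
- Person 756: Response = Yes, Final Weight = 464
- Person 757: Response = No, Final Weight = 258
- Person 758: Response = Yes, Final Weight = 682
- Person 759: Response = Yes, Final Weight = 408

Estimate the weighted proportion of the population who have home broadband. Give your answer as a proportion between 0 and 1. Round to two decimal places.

0.79

Sum of weights for 'Yes' = 483 + 361 + 104 + 464 + 682 + 408 = 2502
Total weight = 194 + 483 + 361 + 230 + 104 + 464 + 258 + 682 + 408 = 3184
Weighted proportion = 2502 / 3184 = 0.78580402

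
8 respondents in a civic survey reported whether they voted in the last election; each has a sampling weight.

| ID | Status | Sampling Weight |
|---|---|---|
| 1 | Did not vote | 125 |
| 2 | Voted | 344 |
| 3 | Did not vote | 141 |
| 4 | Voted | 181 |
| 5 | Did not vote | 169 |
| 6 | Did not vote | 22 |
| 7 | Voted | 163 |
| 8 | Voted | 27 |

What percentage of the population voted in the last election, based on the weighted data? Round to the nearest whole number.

61

Sum of weights for 'Voted' = 344 + 181 + 163 + 27 = 715
Total weight = 125 + 344 + 141 + 181 + 169 + 22 + 163 + 27 = 1172
Weighted proportion = 715 / 1172 = 0.61006826 → 61.006826%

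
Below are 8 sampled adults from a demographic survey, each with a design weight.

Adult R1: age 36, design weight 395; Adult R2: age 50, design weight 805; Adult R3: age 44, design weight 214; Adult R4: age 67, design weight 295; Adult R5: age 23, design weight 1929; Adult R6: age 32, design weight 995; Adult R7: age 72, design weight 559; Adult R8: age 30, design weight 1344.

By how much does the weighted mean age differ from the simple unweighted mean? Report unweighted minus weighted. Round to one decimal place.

Unweighted sum = 36 + 50 + 44 + 67 + 23 + 32 + 72 + 30 = 354
Unweighted mean = 354 / 8 = 44.25
Weighted sum = 36×395 + 50×805 + 44×214 + 67×295 + 23×1929 + 32×995 + 72×559 + 30×1344
  = 14220 + 40250 + 9416 + 19765 + 44367 + 31840 + 40248 + 40320 = 240426
Sum of weights = 395 + 805 + 214 + 295 + 1929 + 995 + 559 + 1344 = 6536
Weighted mean = 240426 / 6536 = 36.784884
Difference (unweighted minus weighted) = 7.4651163

7.5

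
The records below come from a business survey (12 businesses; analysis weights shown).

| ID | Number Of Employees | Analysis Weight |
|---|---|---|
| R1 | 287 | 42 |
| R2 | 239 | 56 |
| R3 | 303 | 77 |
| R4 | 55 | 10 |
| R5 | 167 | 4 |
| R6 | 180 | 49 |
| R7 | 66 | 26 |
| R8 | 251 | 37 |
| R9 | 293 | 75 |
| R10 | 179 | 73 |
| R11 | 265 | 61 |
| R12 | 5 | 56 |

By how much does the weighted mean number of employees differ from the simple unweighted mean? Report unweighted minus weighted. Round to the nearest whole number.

Unweighted sum = 287 + 239 + 303 + 55 + 167 + 180 + 66 + 251 + 293 + 179 + 265 + 5 = 2290
Unweighted mean = 2290 / 12 = 190.83333
Weighted sum = 287×42 + 239×56 + 303×77 + 55×10 + 167×4 + 180×49 + 66×26 + 251×37 + 293×75 + 179×73 + 265×61 + 5×56
  = 12054 + 13384 + 23331 + 550 + 668 + 8820 + 1716 + 9287 + 21975 + 13067 + 16165 + 280 = 121297
Sum of weights = 566
Weighted mean = 121297 / 566 = 214.30565
Difference (unweighted minus weighted) = -23.47232

-23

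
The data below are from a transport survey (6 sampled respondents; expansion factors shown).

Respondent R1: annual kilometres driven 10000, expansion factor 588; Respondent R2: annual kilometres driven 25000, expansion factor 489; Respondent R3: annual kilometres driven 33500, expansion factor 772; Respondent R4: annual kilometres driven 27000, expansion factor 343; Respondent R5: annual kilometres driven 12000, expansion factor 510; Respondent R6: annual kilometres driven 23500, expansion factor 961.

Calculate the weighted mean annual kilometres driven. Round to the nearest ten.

Weighted sum = 10000×588 + 25000×489 + 33500×772 + 27000×343 + 12000×510 + 23500×961
  = 5880000 + 12225000 + 25862000 + 9261000 + 6120000 + 22583500 = 81931500
Sum of weights = 3663
Weighted mean = 81931500 / 3663 = 22367.322

22370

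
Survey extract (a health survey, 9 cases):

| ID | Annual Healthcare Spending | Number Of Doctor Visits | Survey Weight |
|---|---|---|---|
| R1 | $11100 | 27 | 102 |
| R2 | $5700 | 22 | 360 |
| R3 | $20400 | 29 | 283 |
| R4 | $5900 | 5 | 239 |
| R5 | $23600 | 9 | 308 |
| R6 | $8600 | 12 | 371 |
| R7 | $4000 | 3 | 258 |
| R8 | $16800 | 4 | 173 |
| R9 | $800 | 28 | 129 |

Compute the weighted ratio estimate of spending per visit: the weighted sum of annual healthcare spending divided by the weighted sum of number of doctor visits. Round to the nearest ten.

Σ wᵢ·y = 24868500
Σ wᵢ·x = 27×102 + 22×360 + 29×283 + 5×239 + 9×308 + 12×371 + 3×258 + 4×173 + 28×129
  = 32378
Ratio = 24868500 / 32378 = 768.06782

770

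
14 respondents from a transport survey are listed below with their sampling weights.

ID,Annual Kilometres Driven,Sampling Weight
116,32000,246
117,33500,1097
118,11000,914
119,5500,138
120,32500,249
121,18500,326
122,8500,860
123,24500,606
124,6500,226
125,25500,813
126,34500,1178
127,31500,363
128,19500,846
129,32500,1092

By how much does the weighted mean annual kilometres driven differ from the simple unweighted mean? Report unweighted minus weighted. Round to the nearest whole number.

-1773

Unweighted sum = 316000
Unweighted mean = 316000 / 14 = 22571.429
Weighted sum = 217978000
Sum of weights = 8954
Weighted mean = 217978000 / 8954 = 24344.204
Difference (unweighted minus weighted) = -1772.7751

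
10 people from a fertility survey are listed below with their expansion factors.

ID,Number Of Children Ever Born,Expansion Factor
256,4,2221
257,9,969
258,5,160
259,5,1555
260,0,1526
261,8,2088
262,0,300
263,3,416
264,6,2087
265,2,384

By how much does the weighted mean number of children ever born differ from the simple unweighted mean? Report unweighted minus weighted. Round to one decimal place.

Unweighted sum = 4 + 9 + 5 + 5 + 0 + 8 + 0 + 3 + 6 + 2 = 42
Unweighted mean = 42 / 10 = 4.2
Weighted sum = 4×2221 + 9×969 + 5×160 + 5×1555 + 0×1526 + 8×2088 + 0×300 + 3×416 + 6×2087 + 2×384
  = 8884 + 8721 + 800 + 7775 + 0 + 16704 + 0 + 1248 + 12522 + 768 = 57422
Sum of weights = 2221 + 969 + 160 + 1555 + 1526 + 2088 + 300 + 416 + 2087 + 384 = 11706
Weighted mean = 57422 / 11706 = 4.9053477
Difference (unweighted minus weighted) = -0.70534768

-0.7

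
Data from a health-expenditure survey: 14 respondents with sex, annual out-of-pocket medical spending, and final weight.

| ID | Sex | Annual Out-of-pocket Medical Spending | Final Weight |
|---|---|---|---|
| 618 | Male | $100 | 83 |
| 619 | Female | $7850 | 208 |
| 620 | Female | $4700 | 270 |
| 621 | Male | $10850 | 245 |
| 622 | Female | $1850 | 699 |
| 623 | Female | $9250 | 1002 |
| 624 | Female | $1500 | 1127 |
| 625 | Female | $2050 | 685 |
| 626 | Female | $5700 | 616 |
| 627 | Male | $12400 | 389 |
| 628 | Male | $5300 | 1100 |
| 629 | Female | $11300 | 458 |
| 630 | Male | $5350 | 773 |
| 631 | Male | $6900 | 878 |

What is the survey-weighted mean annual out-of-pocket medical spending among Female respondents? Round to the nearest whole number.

Female rows: 619, 620, 622, 623, 624, 625, 626, 629
Weighted sum = 7850×208 + 4700×270 + 1850×699 + 9250×1002 + 1500×1127 + 2050×685 + 5700×616 + 11300×458
  = 25244800
Sum of weights = 208 + 270 + 699 + 1002 + 1127 + 685 + 616 + 458 = 5065
Weighted mean = 25244800 / 5065 = 4984.1658

4984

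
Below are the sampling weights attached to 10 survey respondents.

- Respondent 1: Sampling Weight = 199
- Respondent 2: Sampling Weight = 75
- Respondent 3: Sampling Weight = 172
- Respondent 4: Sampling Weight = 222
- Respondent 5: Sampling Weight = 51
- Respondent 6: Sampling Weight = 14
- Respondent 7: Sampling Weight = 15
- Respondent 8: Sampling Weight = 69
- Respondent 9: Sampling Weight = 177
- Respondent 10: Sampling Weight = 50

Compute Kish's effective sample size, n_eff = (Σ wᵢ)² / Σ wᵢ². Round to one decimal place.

6.6

Σ wᵢ = 199 + 75 + 172 + 222 + 51 + 14 + 15 + 69 + 177 + 50 = 1044
Σ wᵢ² = 39601 + 5625 + 29584 + 49284 + 2601 + 196 + 225 + 4761 + 31329 + 2500 = 165706
n_eff = 1044² / 165706 = 1089936 / 165706 = 6.5775289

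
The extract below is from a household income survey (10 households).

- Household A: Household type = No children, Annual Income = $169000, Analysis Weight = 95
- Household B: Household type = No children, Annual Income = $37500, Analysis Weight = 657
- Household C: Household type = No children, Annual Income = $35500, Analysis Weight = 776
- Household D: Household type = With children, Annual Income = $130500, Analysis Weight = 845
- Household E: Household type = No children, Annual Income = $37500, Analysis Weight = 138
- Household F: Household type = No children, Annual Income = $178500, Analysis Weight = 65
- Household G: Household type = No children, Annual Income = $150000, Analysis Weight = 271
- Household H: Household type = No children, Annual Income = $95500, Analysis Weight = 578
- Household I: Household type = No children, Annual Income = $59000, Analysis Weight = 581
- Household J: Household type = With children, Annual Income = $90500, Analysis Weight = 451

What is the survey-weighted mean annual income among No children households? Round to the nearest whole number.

68063

No children rows: A, B, C, E, F, G, H, I
Weighted sum = 169000×95 + 37500×657 + 35500×776 + 37500×138 + 178500×65 + 150000×271 + 95500×578 + 59000×581
  = 16055000 + 24637500 + 27548000 + 5175000 + 11602500 + 40650000 + 55199000 + 34279000 = 215146000
Sum of weights = 3161
Weighted mean = 215146000 / 3161 = 68062.638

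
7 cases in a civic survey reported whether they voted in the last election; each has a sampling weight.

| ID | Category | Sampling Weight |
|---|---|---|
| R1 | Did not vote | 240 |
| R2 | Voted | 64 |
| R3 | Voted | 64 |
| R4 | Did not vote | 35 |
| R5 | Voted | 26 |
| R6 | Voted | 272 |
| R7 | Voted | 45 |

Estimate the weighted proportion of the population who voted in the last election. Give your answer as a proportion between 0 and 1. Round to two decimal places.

0.63

Sum of weights for 'Voted' = 64 + 64 + 26 + 272 + 45 = 471
Total weight = 240 + 64 + 64 + 35 + 26 + 272 + 45 = 746
Weighted proportion = 471 / 746 = 0.63136729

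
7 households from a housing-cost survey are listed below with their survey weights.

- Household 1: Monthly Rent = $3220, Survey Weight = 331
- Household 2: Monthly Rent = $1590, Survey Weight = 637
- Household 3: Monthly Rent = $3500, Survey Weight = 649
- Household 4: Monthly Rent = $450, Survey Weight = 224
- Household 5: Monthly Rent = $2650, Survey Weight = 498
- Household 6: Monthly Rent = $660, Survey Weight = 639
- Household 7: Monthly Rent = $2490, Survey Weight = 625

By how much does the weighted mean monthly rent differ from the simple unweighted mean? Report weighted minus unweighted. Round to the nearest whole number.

Unweighted sum = 3220 + 1590 + 3500 + 450 + 2650 + 660 + 2490 = 14560
Unweighted mean = 14560 / 7 = 2080
Weighted sum = 3220×331 + 1590×637 + 3500×649 + 450×224 + 2650×498 + 660×639 + 2490×625
  = 1065820 + 1012830 + 2271500 + 100800 + 1319700 + 421740 + 1556250 = 7748640
Sum of weights = 331 + 637 + 649 + 224 + 498 + 639 + 625 = 3603
Weighted mean = 7748640 / 3603 = 2150.6078
Difference (weighted minus unweighted) = 70.607827

71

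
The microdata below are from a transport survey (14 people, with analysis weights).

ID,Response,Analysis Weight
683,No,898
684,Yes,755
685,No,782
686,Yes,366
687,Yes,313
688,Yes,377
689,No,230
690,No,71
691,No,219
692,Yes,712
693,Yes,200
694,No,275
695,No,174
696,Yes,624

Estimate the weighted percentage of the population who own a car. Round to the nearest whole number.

Sum of weights for 'Yes' = 755 + 366 + 313 + 377 + 712 + 200 + 624 = 3347
Total weight = 5996
Weighted proportion = 3347 / 5996 = 0.55820547 → 55.820547%

56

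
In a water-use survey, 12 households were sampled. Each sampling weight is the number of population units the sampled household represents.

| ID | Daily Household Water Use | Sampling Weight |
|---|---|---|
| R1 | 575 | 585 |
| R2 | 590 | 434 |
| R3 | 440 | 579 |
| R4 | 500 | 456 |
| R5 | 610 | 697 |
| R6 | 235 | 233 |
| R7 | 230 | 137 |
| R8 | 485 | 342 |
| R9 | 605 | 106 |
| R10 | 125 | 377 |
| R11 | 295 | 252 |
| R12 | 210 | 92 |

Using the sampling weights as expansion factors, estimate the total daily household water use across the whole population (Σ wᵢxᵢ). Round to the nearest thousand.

Weighted total = 575×585 + 590×434 + 440×579 + 500×456 + 610×697 + 235×233 + 230×137 + 485×342 + 605×106 + 125×377 + 295×252 + 210×92
  = 1957415

1957000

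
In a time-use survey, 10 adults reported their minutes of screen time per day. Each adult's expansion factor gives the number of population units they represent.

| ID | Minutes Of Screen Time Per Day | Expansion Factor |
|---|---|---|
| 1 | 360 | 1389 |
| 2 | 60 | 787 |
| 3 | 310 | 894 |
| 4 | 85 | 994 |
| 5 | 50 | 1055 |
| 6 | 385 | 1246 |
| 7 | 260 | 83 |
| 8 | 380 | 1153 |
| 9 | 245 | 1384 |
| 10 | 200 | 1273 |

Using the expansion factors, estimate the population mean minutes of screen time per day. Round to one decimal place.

243.2

Weighted sum = 360×1389 + 60×787 + 310×894 + 85×994 + 50×1055 + 385×1246 + 260×83 + 380×1153 + 245×1384 + 200×1273
  = 500040 + 47220 + 277140 + 84490 + 52750 + 479710 + 21580 + 438140 + 339080 + 254600 = 2494750
Sum of weights = 10258
Weighted mean = 2494750 / 10258 = 243.20043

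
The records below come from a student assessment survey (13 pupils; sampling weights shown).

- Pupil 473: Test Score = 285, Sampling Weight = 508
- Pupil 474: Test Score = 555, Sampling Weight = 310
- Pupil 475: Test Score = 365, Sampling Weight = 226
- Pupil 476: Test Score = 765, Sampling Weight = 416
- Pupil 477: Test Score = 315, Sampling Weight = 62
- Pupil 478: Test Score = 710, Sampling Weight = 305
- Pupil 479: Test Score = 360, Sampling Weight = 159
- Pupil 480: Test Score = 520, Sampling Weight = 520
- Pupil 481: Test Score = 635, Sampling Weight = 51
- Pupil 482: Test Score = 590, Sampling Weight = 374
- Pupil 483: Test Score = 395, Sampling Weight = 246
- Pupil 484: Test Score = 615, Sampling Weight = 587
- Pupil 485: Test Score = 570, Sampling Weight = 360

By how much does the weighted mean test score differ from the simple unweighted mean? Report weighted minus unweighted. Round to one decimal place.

Unweighted sum = 6680
Unweighted mean = 6680 / 13 = 513.84615
Weighted sum = 2197700
Sum of weights = 4124
Weighted mean = 2197700 / 4124 = 532.90495
Difference (weighted minus unweighted) = 19.058793

19.1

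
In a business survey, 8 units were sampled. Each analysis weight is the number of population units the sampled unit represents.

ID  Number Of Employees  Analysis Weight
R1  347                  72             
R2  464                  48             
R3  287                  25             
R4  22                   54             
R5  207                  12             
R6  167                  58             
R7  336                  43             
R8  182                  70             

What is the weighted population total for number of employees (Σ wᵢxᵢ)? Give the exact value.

Weighted total = 347×72 + 464×48 + 287×25 + 22×54 + 207×12 + 167×58 + 336×43 + 182×70
  = 24984 + 22272 + 7175 + 1188 + 2484 + 9686 + 14448 + 12740 = 94977

94977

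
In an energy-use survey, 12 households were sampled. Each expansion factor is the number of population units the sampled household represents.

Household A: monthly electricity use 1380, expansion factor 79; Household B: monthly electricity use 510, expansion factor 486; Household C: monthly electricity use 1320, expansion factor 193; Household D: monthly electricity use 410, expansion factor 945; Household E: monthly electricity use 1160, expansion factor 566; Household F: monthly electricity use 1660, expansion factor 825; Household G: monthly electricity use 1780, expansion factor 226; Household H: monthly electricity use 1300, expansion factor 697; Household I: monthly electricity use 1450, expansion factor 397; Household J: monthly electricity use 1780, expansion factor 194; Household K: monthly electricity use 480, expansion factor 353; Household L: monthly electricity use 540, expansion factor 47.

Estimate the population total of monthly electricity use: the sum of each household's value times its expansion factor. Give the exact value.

5449320

Weighted total = 1380×79 + 510×486 + 1320×193 + 410×945 + 1160×566 + 1660×825 + 1780×226 + 1300×697 + 1450×397 + 1780×194 + 480×353 + 540×47
  = 109020 + 247860 + 254760 + 387450 + 656560 + 1369500 + 402280 + 906100 + 575650 + 345320 + 169440 + 25380 = 5449320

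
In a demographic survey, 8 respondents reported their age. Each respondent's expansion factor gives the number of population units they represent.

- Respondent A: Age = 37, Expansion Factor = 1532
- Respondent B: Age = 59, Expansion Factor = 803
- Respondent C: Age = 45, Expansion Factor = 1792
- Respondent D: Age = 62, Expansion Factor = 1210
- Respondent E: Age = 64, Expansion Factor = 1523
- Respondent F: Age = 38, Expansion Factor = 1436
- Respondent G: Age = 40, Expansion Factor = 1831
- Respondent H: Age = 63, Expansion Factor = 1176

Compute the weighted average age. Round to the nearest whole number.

49

Weighted sum = 37×1532 + 59×803 + 45×1792 + 62×1210 + 64×1523 + 38×1436 + 40×1831 + 63×1176
  = 56684 + 47377 + 80640 + 75020 + 97472 + 54568 + 73240 + 74088 = 559089
Sum of weights = 1532 + 803 + 1792 + 1210 + 1523 + 1436 + 1831 + 1176 = 11303
Weighted mean = 559089 / 11303 = 49.463771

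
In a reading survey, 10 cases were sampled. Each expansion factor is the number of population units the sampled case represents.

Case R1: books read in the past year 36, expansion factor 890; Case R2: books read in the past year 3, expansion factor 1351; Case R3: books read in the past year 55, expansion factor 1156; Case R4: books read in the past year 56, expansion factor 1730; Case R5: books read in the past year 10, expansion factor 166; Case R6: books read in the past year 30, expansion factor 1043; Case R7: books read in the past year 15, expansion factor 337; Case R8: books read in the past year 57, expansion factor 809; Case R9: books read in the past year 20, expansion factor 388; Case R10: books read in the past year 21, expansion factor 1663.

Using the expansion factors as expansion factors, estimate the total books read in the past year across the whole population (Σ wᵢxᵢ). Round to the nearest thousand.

323000

Weighted total = 36×890 + 3×1351 + 55×1156 + 56×1730 + 10×166 + 30×1043 + 15×337 + 57×809 + 20×388 + 21×1663
  = 32040 + 4053 + 63580 + 96880 + 1660 + 31290 + 5055 + 46113 + 7760 + 34923 = 323354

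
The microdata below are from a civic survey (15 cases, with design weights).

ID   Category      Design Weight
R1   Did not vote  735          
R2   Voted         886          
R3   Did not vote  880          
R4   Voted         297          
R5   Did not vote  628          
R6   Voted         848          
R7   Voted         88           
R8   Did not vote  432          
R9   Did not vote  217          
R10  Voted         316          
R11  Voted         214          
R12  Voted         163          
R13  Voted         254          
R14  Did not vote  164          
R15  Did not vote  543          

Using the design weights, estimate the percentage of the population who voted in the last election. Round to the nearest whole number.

46

Sum of weights for 'Voted' = 886 + 297 + 848 + 88 + 316 + 214 + 163 + 254 = 3066
Total weight = 6665
Weighted proportion = 3066 / 6665 = 0.460015 → 46.0015%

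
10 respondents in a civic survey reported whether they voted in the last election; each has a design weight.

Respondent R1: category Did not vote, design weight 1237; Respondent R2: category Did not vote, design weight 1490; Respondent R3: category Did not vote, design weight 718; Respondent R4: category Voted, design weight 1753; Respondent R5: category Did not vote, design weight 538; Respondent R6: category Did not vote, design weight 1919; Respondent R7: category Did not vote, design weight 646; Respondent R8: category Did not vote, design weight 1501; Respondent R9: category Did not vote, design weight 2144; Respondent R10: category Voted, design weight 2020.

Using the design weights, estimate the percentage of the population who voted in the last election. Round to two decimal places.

Sum of weights for 'Voted' = 1753 + 2020 = 3773
Total weight = 1237 + 1490 + 718 + 1753 + 538 + 1919 + 646 + 1501 + 2144 + 2020 = 13966
Weighted proportion = 3773 / 13966 = 0.27015609 → 27.015609%

27.02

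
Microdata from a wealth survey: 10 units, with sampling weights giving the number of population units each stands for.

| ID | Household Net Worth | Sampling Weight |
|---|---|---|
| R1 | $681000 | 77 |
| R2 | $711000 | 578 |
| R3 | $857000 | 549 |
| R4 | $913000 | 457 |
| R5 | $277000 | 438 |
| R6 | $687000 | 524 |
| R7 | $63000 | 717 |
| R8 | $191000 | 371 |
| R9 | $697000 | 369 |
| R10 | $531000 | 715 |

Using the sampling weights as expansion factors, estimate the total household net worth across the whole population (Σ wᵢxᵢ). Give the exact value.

2585333000

Weighted total = 681000×77 + 711000×578 + 857000×549 + 913000×457 + 277000×438 + 687000×524 + 63000×717 + 191000×371 + 697000×369 + 531000×715
  = 52437000 + 410958000 + 470493000 + 417241000 + 121326000 + 359988000 + 45171000 + 70861000 + 257193000 + 379665000 = 2585333000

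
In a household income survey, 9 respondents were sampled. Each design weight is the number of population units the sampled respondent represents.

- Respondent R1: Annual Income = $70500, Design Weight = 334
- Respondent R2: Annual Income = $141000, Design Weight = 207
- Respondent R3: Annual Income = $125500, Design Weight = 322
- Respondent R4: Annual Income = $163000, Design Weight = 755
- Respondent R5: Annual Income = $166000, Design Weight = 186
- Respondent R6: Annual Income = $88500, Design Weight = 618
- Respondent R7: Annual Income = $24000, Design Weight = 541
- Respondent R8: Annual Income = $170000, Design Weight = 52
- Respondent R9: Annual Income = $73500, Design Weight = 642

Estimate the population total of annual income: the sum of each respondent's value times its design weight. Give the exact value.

Weighted total = 70500×334 + 141000×207 + 125500×322 + 163000×755 + 166000×186 + 88500×618 + 24000×541 + 170000×52 + 73500×642
  = 370790000

370790000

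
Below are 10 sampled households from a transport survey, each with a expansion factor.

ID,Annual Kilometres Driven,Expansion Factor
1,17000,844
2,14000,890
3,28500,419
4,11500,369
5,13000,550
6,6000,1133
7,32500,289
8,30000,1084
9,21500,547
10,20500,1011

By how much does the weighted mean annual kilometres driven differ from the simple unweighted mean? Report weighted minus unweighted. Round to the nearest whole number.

-1045

Unweighted sum = 17000 + 14000 + 28500 + 11500 + 13000 + 6000 + 32500 + 30000 + 21500 + 20500 = 194500
Unweighted mean = 194500 / 10 = 19450
Weighted sum = 17000×844 + 14000×890 + 28500×419 + 11500×369 + 13000×550 + 6000×1133 + 32500×289 + 30000×1084 + 21500×547 + 20500×1011
  = 14348000 + 12460000 + 11941500 + 4243500 + 7150000 + 6798000 + 9392500 + 32520000 + 11760500 + 20725500 = 131339500
Sum of weights = 844 + 890 + 419 + 369 + 550 + 1133 + 289 + 1084 + 547 + 1011 = 7136
Weighted mean = 131339500 / 7136 = 18405.199
Difference (weighted minus unweighted) = -1044.801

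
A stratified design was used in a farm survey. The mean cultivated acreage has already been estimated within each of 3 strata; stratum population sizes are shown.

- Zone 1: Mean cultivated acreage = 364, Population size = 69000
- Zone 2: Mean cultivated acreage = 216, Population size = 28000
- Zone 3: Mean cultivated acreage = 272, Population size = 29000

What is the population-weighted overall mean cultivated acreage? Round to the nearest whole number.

Σ Nₕ·x̄ₕ = 39052000
Σ Nₕ = 69000 + 28000 + 29000 = 126000
Overall mean = 39052000 / 126000 = 309.93651

310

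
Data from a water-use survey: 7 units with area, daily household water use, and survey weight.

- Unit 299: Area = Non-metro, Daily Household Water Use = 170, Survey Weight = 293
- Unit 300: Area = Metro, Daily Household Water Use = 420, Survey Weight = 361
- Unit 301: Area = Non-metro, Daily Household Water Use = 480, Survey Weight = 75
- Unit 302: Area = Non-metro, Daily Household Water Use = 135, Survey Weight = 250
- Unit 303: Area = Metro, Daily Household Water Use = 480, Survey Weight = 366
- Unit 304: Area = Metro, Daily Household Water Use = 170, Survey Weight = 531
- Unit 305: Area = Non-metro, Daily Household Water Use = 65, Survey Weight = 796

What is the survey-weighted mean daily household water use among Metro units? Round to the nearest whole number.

332

Metro rows: 300, 303, 304
Weighted sum = 417570
Sum of weights = 361 + 366 + 531 = 1258
Weighted mean = 417570 / 1258 = 331.93164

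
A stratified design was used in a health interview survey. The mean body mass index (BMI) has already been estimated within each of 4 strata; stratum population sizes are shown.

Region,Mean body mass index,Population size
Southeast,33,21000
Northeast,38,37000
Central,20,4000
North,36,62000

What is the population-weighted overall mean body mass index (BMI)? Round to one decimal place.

35.6

Σ Nₕ·x̄ₕ = 33×21000 + 38×37000 + 20×4000 + 36×62000
  = 693000 + 1406000 + 80000 + 2232000 = 4411000
Σ Nₕ = 124000
Overall mean = 4411000 / 124000 = 35.572581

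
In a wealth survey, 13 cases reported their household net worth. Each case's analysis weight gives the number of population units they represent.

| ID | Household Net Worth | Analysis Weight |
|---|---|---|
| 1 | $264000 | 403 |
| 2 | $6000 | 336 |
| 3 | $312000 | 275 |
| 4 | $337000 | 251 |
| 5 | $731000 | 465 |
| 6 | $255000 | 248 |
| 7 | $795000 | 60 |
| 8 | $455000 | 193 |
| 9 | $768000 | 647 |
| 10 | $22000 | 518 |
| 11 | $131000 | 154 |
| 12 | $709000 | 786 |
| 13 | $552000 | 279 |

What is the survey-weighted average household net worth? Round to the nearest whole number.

Weighted sum = 2057213000
Sum of weights = 4615
Weighted mean = 2057213000 / 4615 = 445766.63

445767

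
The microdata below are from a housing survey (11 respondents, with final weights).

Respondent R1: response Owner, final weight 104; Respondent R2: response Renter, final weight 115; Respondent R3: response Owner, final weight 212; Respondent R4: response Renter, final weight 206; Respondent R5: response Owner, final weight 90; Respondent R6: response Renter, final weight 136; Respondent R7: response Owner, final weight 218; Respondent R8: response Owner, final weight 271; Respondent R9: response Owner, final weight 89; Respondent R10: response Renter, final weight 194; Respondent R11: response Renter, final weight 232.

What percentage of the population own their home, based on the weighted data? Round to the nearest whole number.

53

Sum of weights for 'Owner' = 104 + 212 + 90 + 218 + 271 + 89 = 984
Total weight = 104 + 115 + 212 + 206 + 90 + 136 + 218 + 271 + 89 + 194 + 232 = 1867
Weighted proportion = 984 / 1867 = 0.52704874 → 52.704874%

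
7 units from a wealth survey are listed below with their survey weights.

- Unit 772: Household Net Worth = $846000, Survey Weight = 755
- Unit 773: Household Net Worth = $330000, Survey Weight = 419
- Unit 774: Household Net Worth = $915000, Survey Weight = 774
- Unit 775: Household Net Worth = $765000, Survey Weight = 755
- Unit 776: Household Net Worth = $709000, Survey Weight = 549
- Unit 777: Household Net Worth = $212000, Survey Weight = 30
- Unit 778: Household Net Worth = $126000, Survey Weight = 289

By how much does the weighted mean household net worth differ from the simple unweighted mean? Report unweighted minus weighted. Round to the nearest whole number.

-141056

Unweighted sum = 3903000
Unweighted mean = 3903000 / 7 = 557571.43
Weighted sum = 2494800000
Sum of weights = 755 + 419 + 774 + 755 + 549 + 30 + 289 = 3571
Weighted mean = 2494800000 / 3571 = 698627.84
Difference (unweighted minus weighted) = -141056.41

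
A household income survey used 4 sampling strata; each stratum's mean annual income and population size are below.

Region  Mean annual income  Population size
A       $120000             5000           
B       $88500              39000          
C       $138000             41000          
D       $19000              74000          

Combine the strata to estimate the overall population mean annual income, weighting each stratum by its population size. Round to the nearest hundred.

69900

Σ Nₕ·x̄ₕ = 120000×5000 + 88500×39000 + 138000×41000 + 19000×74000
  = 600000000 + 3451500000 + 5658000000 + 1406000000 = 11115500000
Σ Nₕ = 5000 + 39000 + 41000 + 74000 = 159000
Overall mean = 11115500000 / 159000 = 69908.805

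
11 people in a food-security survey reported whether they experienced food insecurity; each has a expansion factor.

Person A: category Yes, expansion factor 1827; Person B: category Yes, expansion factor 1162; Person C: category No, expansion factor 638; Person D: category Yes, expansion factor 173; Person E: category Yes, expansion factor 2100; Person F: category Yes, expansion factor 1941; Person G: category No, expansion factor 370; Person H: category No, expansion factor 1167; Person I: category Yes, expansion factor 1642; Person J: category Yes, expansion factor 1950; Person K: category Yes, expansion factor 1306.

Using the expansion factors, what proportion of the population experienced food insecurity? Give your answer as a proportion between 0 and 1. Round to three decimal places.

0.848

Sum of weights for 'Yes' = 1827 + 1162 + 173 + 2100 + 1941 + 1642 + 1950 + 1306 = 12101
Total weight = 1827 + 1162 + 638 + 173 + 2100 + 1941 + 370 + 1167 + 1642 + 1950 + 1306 = 14276
Weighted proportion = 12101 / 14276 = 0.8476464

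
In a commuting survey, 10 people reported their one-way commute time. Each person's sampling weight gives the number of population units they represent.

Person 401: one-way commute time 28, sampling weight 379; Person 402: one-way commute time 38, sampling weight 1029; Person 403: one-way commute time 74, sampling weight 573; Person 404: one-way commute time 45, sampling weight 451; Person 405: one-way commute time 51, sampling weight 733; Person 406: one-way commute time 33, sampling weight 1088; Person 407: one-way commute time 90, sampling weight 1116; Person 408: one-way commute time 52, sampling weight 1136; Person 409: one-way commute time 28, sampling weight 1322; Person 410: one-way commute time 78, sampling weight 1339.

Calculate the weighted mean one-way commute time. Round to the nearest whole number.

Weighted sum = 28×379 + 38×1029 + 74×573 + 45×451 + 51×733 + 33×1088 + 90×1116 + 52×1136 + 28×1322 + 78×1339
  = 486668
Sum of weights = 379 + 1029 + 573 + 451 + 733 + 1088 + 1116 + 1136 + 1322 + 1339 = 9166
Weighted mean = 486668 / 9166 = 53.094916

53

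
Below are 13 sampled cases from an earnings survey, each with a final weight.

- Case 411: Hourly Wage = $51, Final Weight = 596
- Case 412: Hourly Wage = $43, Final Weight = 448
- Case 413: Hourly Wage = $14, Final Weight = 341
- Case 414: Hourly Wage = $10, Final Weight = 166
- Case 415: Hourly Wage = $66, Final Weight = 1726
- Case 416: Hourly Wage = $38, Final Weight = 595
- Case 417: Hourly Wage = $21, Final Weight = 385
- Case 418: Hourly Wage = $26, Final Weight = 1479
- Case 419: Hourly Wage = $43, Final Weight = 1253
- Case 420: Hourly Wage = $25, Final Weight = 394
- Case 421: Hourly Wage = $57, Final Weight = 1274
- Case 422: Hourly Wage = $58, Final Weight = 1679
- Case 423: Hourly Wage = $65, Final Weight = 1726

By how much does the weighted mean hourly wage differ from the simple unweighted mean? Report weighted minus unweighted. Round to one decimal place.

Unweighted sum = 517
Unweighted mean = 517 / 13 = 39.769231
Weighted sum = 585078
Sum of weights = 12062
Weighted mean = 585078 / 12062 = 48.505886
Difference (weighted minus unweighted) = 8.7366555

8.7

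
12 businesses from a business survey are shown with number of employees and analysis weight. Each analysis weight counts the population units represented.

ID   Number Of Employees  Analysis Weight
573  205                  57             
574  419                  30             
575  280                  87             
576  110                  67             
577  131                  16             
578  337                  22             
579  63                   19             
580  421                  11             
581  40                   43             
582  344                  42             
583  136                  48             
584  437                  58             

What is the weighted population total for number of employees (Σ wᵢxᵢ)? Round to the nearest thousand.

119000

Weighted total = 119365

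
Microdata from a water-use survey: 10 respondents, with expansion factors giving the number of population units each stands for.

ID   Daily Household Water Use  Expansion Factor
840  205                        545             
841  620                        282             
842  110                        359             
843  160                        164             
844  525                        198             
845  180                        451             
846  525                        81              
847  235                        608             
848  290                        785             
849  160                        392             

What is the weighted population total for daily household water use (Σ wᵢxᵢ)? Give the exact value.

Weighted total = 205×545 + 620×282 + 110×359 + 160×164 + 525×198 + 180×451 + 525×81 + 235×608 + 290×785 + 160×392
  = 111725 + 174840 + 39490 + 26240 + 103950 + 81180 + 42525 + 142880 + 227650 + 62720 = 1013200

1013200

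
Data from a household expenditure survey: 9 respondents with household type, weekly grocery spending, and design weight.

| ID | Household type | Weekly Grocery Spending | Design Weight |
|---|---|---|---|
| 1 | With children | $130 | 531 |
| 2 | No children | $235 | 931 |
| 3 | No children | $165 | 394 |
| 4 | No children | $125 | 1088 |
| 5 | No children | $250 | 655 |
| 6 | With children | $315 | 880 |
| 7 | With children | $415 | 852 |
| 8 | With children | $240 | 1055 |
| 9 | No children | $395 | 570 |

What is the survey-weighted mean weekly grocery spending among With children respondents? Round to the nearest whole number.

With children rows: 1, 6, 7, 8
Weighted sum = 130×531 + 315×880 + 415×852 + 240×1055
  = 69030 + 277200 + 353580 + 253200 = 953010
Sum of weights = 531 + 880 + 852 + 1055 = 3318
Weighted mean = 953010 / 3318 = 287.22423

287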